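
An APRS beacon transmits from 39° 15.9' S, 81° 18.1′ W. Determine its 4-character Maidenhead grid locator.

EF90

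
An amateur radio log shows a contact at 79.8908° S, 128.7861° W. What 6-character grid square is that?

Add 180° to longitude and 90° to latitude: 51.2139, 10.1092.
Field (20°×10°, letters A–R): lon ⌊51.2139/20⌋ = 2 → C; lat ⌊10.1092/10⌋ = 1 → B.
Square (2°×1°, digits 0–9): lon ⌊11.2139/2⌋ = 5; lat ⌊0.1092/1⌋ = 0.
Subsquare (5′×2.5′, letters a–x): lon ⌊1.2139/0.0833333⌋ = 14 → o; lat ⌊0.1092/0.0416667⌋ = 2 → c.

CB50oc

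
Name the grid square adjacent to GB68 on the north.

GB69

Latitude square 8; +1 → 9.
The longitude characters are unchanged.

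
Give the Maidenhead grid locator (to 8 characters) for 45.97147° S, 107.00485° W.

DE64la96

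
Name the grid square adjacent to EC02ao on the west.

DC92xo

Longitude subsquare a = 0; −1 → -1, wraps to 23 = x, carry into square.
Longitude square 0; −1 → -1, wraps to 9, carry into field.
Longitude field E = 4; −1 → 3 = D.
The latitude characters are unchanged.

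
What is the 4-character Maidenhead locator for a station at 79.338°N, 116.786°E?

OQ89

Shift to the Maidenhead origin (180°W, 90°S): lon 296.79, lat 169.34.
Field: 296.79/20 → 14 → O, 169.34/10 → 16 → Q; chars OQ.
Square: 16.79/2 → 8, 9.34/1 → 9; chars 89.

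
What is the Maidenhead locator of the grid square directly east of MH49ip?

Longitude subsquare i = 8; +1 → 9 = j.
The latitude characters are unchanged.

MH49jp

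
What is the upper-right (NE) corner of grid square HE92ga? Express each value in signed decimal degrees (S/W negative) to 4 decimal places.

-47.9583, -21.4167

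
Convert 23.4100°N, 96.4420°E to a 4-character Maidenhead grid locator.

Offset from 180°W / 90°S: lon 276.44°, lat 113.41°.
Field (20°×10°, letters A–R): lon ⌊276.44/20⌋ = 13 → N; lat ⌊113.41/10⌋ = 11 → L.
Square (2°×1°, digits 0–9): lon ⌊16.44/2⌋ = 8; lat ⌊3.41/1⌋ = 3.

NL83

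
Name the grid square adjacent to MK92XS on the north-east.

Longitude subsquare x = 23; +1 → 24, wraps to 0 = a, carry into square.
Longitude square 9; +1 → 10, wraps to 0, carry into field.
Longitude field M = 12; +1 → 13 = N.
Latitude subsquare s = 18; +1 → 19 = t.

NK02at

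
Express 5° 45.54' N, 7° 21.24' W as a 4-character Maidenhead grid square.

Offset from 180°W / 90°S: lon 172.65°, lat 95.76°.
Field: lon ⌊172.65/20⌋ = 8 → I; lat ⌊95.76/10⌋ = 9 → J.
Square: lon ⌊12.65/2⌋ = 6; lat ⌊5.76/1⌋ = 5.

IJ65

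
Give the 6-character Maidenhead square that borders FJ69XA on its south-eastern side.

FJ78ax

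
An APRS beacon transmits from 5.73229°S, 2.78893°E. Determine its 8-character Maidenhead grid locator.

JI14jg44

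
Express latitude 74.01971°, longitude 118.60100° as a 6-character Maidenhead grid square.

OQ94ha

Shift to the Maidenhead origin (180°W, 90°S): lon 298.6010, lat 164.0197.
Field: lon ⌊298.6010/20⌋ = 14 → O; lat ⌊164.0197/10⌋ = 16 → Q.
Square: lon ⌊18.6010/2⌋ = 9; lat ⌊4.0197/1⌋ = 4.
Subsquare: lon ⌊0.6010/0.0833333⌋ = 7 → h; lat ⌊0.0197/0.0416667⌋ = 0 → a.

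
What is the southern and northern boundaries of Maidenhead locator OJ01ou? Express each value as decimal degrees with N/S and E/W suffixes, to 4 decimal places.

1.8333° N, 1.8750° N

Field O=14, J=9: +14·20° lon, +9·10° lat → SW at lon 100°, lat 0°.
Square 0, 1: +0·2° lon, +1·1° lat → SW at lon 100°, lat 1°.
Subsquare o=14, u=20: +14·0.0833333° lon, +20·0.0416667° lat → SW at lon 101.167°, lat 1.83333°.
Cell spans 0.0833333° lon × 0.0416667° lat.
south 1.8333° N, north 1.8750° N.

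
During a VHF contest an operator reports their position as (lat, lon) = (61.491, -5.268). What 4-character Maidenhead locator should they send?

Shift to the Maidenhead origin (180°W, 90°S): lon 174.73, lat 151.49.
Field: 174.73/20 → 8 → I, 151.49/10 → 15 → P; chars IP.
Square: 14.73/2 → 7, 1.49/1 → 1; chars 71.

IP71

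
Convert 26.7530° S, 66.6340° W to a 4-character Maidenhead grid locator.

Add 180° to longitude and 90° to latitude: 113.37, 63.25.
Field: 113.37/20 → 5 → F, 63.25/10 → 6 → G; chars FG.
Square: 13.37/2 → 6, 3.25/1 → 3; chars 63.

FG63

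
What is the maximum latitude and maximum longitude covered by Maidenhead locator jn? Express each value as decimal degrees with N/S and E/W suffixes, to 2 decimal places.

50.00° N, 20.00° E

Field J=9, N=13: +9·20° lon, +13·10° lat → SW at lon 0°, lat 40°.
Cell spans 20° lon × 10° lat. NE corner is SW corner plus one full cell.
latitude 50.00° N, longitude 20.00° E.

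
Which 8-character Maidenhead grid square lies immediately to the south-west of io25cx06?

Longitude extended square 0; −1 → -1, wraps to 9, carry into subsquare.
Longitude subsquare c = 2; −1 → 1 = b.
Latitude extended square 6; −1 → 5.

IO25bx95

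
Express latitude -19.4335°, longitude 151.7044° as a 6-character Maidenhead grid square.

QH50un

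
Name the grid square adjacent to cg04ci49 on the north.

CG04cj40

Latitude extended square 9; +1 → 10, wraps to 0, carry into subsquare.
Latitude subsquare i = 8; +1 → 9 = j.
The longitude characters are unchanged.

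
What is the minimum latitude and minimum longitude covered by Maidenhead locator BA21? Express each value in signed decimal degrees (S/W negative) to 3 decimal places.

-89.000, -156.000

Field B=1, A=0: +1·20° lon, +0·10° lat → SW at lon -160°, lat -90°.
Square 2, 1: +2·2° lon, +1·1° lat → SW at lon -156°, lat -89°.
latitude -89.000, longitude -156.000.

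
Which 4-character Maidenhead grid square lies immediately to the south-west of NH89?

NH78

Longitude square 8; −1 → 7.
Latitude square 9; −1 → 8.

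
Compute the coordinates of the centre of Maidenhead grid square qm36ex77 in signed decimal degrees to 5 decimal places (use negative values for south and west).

Field Q=16, M=12: +16·20° lon, +12·10° lat → SW at lon 140°, lat 30°.
Square 3, 6: +3·2° lon, +6·1° lat → SW at lon 146°, lat 36°.
Subsquare e=4, x=23: +4·0.0833333° lon, +23·0.0416667° lat → SW at lon 146.333°, lat 36.9583°.
Extended square 7, 7: +7·0.00833333° lon, +7·0.00416667° lat → SW at lon 146.392°, lat 36.9875°.
Cell spans 0.00833333° lon × 0.00416667° lat. Centre is SW corner plus half of each.
latitude 36.98958, longitude 146.39583.

36.98958, 146.39583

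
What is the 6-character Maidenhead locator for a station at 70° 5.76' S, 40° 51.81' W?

GB99nv

Shift to the Maidenhead origin (180°W, 90°S): lon 139.1365, lat 19.9040.
Field: 139.1365/20 → 6 → G, 19.9040/10 → 1 → B; chars GB.
Square: 19.1365/2 → 9, 9.9040/1 → 9; chars 99.
Subsquare: 1.1365/0.0833333 → 13 → n, 0.9040/0.0416667 → 21 → v; chars nv.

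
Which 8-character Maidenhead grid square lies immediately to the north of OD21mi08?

OD21mi09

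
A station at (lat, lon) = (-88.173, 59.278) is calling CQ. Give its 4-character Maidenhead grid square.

LA91

Add 180° to longitude and 90° to latitude: 239.28, 1.83.
Field: 239.28/20 → 11 → L, 1.83/10 → 0 → A; chars LA.
Square: 19.28/2 → 9, 1.83/1 → 1; chars 91.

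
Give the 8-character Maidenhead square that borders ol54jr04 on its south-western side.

Longitude extended square 0; −1 → -1, wraps to 9, carry into subsquare.
Longitude subsquare j = 9; −1 → 8 = i.
Latitude extended square 4; −1 → 3.

OL54ir93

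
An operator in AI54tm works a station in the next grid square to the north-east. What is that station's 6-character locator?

AI54un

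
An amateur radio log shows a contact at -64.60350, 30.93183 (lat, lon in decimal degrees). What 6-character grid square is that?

Add 180° to longitude and 90° to latitude: 210.9318, 25.3965.
Field: lon ⌊210.9318/20⌋ = 10 → K; lat ⌊25.3965/10⌋ = 2 → C.
Square: lon ⌊10.9318/2⌋ = 5; lat ⌊5.3965/1⌋ = 5.
Subsquare: lon ⌊0.9318/0.0833333⌋ = 11 → l; lat ⌊0.3965/0.0416667⌋ = 9 → j.

KC55lj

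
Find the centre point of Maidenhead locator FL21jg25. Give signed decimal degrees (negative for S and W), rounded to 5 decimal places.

Field F=5, L=11: +5·20° lon, +11·10° lat → SW at lon -80°, lat 20°.
Square 2, 1: +2·2° lon, +1·1° lat → SW at lon -76°, lat 21°.
Subsquare j=9, g=6: +9·0.0833333° lon, +6·0.0416667° lat → SW at lon -75.25°, lat 21.25°.
Extended square 2, 5: +2·0.00833333° lon, +5·0.00416667° lat → SW at lon -75.2333°, lat 21.2708°.
Cell spans 0.00833333° lon × 0.00416667° lat. Centre is SW corner plus half of each.
latitude 21.27292, longitude -75.22917.

21.27292, -75.22917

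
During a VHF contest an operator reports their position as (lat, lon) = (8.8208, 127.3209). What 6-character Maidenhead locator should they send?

Shift to the Maidenhead origin (180°W, 90°S): lon 307.3209, lat 98.8208.
Field: 307.3209/20 → 15 → P, 98.8208/10 → 9 → J; chars PJ.
Square: 7.3209/2 → 3, 8.8208/1 → 8; chars 38.
Subsquare: 1.3209/0.0833333 → 15 → p, 0.8208/0.0416667 → 19 → t; chars pt.

PJ38pt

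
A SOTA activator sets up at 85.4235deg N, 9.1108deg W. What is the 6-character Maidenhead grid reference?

Add 180° to longitude and 90° to latitude: 170.8892, 175.4235.
Field: lon ⌊170.8892/20⌋ = 8 → I; lat ⌊175.4235/10⌋ = 17 → R.
Square: lon ⌊10.8892/2⌋ = 5; lat ⌊5.4235/1⌋ = 5.
Subsquare: lon ⌊0.8892/0.0833333⌋ = 10 → k; lat ⌊0.4235/0.0416667⌋ = 10 → k.

IR55kk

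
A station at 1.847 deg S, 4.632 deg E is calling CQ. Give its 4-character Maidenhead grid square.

JI28

Add 180° to longitude and 90° to latitude: 184.63, 88.15.
Field: lon ⌊184.63/20⌋ = 9 → J; lat ⌊88.15/10⌋ = 8 → I.
Square: lon ⌊4.63/2⌋ = 2; lat ⌊8.15/1⌋ = 8.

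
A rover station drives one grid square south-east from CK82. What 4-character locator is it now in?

Longitude square 8; +1 → 9.
Latitude square 2; −1 → 1.

CK91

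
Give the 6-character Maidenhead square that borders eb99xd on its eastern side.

Longitude subsquare x = 23; +1 → 24, wraps to 0 = a, carry into square.
Longitude square 9; +1 → 10, wraps to 0, carry into field.
Longitude field E = 4; +1 → 5 = F.
The latitude characters are unchanged.

FB09ad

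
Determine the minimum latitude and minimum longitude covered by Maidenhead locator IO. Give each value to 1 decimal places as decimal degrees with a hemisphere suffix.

50.0° N, 20.0° W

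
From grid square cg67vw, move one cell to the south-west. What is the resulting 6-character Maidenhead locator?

Longitude subsquare v = 21; −1 → 20 = u.
Latitude subsquare w = 22; −1 → 21 = v.

CG67uv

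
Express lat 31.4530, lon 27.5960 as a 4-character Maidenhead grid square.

Offset from 180°W / 90°S: lon 207.60°, lat 121.45°.
Field: lon ⌊207.60/20⌋ = 10 → K; lat ⌊121.45/10⌋ = 12 → M.
Square: lon ⌊7.60/2⌋ = 3; lat ⌊1.45/1⌋ = 1.

KM31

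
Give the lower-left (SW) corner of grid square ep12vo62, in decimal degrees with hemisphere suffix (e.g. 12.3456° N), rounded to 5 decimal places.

62.59167° N, 96.20000° W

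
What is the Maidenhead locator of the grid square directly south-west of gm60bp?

GM60ao

Longitude subsquare b = 1; −1 → 0 = a.
Latitude subsquare p = 15; −1 → 14 = o.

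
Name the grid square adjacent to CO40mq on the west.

Longitude subsquare m = 12; −1 → 11 = l.
The latitude characters are unchanged.

CO40lq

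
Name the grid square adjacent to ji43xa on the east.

Longitude subsquare x = 23; +1 → 24, wraps to 0 = a, carry into square.
Longitude square 4; +1 → 5.
The latitude characters are unchanged.

JI53aa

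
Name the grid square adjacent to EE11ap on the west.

Longitude subsquare a = 0; −1 → -1, wraps to 23 = x, carry into square.
Longitude square 1; −1 → 0.
The latitude characters are unchanged.

EE01xp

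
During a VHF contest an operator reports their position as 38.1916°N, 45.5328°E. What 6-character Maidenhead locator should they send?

Shift to the Maidenhead origin (180°W, 90°S): lon 225.5328, lat 128.1916.
Field: 225.5328/20 → 11 → L, 128.1916/10 → 12 → M; chars LM.
Square: 5.5328/2 → 2, 8.1916/1 → 8; chars 28.
Subsquare: 1.5328/0.0833333 → 18 → s, 0.1916/0.0416667 → 4 → e; chars se.

LM28se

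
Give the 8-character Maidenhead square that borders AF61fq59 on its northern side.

AF61fr50

Latitude extended square 9; +1 → 10, wraps to 0, carry into subsquare.
Latitude subsquare q = 16; +1 → 17 = r.
The longitude characters are unchanged.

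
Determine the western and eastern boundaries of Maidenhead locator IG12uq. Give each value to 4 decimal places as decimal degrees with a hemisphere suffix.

16.3333° W, 16.2500° W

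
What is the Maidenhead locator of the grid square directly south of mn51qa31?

Latitude extended square 1; −1 → 0.
The longitude characters are unchanged.

MN51qa30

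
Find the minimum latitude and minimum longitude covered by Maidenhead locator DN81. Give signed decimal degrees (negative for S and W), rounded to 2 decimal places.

41.00, -104.00

Field D=3, N=13: +3·20° lon, +13·10° lat → SW at lon -120°, lat 40°.
Square 8, 1: +8·2° lon, +1·1° lat → SW at lon -104°, lat 41°.
latitude 41.00, longitude -104.00.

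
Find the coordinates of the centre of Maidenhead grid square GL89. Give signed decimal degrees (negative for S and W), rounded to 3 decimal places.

29.500, -43.000

Field G=6, L=11: +6·20° lon, +11·10° lat → SW at lon -60°, lat 20°.
Square 8, 9: +8·2° lon, +9·1° lat → SW at lon -44°, lat 29°.
Cell spans 2° lon × 1° lat. Centre is SW corner plus half of each.
latitude 29.500, longitude -43.000.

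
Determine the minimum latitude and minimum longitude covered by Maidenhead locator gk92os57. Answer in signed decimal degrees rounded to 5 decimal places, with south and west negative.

Field G=6, K=10: +6·20° lon, +10·10° lat → SW at lon -60°, lat 10°.
Square 9, 2: +9·2° lon, +2·1° lat → SW at lon -42°, lat 12°.
Subsquare o=14, s=18: +14·0.0833333° lon, +18·0.0416667° lat → SW at lon -40.8333°, lat 12.75°.
Extended square 5, 7: +5·0.00833333° lon, +7·0.00416667° lat → SW at lon -40.7917°, lat 12.7792°.
latitude 12.77917, longitude -40.79167.

12.77917, -40.79167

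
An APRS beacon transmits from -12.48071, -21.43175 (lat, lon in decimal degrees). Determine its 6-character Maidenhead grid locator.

HH97gm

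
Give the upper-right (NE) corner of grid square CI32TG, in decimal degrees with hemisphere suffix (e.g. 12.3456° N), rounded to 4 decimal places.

7.7083° S, 132.3333° W

Field C=2, I=8: +2·20° lon, +8·10° lat → SW at lon -140°, lat -10°.
Square 3, 2: +3·2° lon, +2·1° lat → SW at lon -134°, lat -8°.
Subsquare t=19, g=6: +19·0.0833333° lon, +6·0.0416667° lat → SW at lon -132.417°, lat -7.75°.
Cell spans 0.0833333° lon × 0.0416667° lat. NE corner is SW corner plus one full cell.
latitude 7.7083° S, longitude 132.3333° W.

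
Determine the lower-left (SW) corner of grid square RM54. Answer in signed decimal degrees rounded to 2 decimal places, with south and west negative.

34.00, 170.00

Field R=17, M=12: +17·20° lon, +12·10° lat → SW at lon 160°, lat 30°.
Square 5, 4: +5·2° lon, +4·1° lat → SW at lon 170°, lat 34°.
latitude 34.00, longitude 170.00.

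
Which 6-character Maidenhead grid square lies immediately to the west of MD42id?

Longitude subsquare i = 8; −1 → 7 = h.
The latitude characters are unchanged.

MD42hd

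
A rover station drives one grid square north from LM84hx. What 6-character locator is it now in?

LM85ha

Latitude subsquare x = 23; +1 → 24, wraps to 0 = a, carry into square.
Latitude square 4; +1 → 5.
The longitude characters are unchanged.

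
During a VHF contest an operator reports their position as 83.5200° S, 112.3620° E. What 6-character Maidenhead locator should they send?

OA66el

Shift to the Maidenhead origin (180°W, 90°S): lon 292.3620, lat 6.4800.
Field: lon ⌊292.3620/20⌋ = 14 → O; lat ⌊6.4800/10⌋ = 0 → A.
Square: lon ⌊12.3620/2⌋ = 6; lat ⌊6.4800/1⌋ = 6.
Subsquare: lon ⌊0.3620/0.0833333⌋ = 4 → e; lat ⌊0.4800/0.0416667⌋ = 11 → l.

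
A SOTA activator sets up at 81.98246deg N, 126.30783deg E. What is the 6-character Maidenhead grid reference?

Shift to the Maidenhead origin (180°W, 90°S): lon 306.3078, lat 171.9825.
Field (20°×10°, letters A–R): 306.3078/20 → 15 → P, 171.9825/10 → 17 → R; chars PR.
Square (2°×1°, digits 0–9): 6.3078/2 → 3, 1.9825/1 → 1; chars 31.
Subsquare (5′×2.5′, letters a–x): 0.3078/0.0833333 → 3 → d, 0.9825/0.0416667 → 23 → x; chars dx.

PR31dx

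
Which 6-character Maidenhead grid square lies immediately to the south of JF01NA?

Latitude subsquare a = 0; −1 → -1, wraps to 23 = x, carry into square.
Latitude square 1; −1 → 0.
The longitude characters are unchanged.

JF00nx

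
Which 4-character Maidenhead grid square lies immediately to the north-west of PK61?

PK52

Longitude square 6; −1 → 5.
Latitude square 1; +1 → 2.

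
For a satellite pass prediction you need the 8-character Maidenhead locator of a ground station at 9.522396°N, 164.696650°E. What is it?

RJ29im35

Offset from 180°W / 90°S: lon 344.69665°, lat 99.52240°.
Field (20°×10°, letters A–R): 344.69665/20 → 17 → R, 99.52240/10 → 9 → J; chars RJ.
Square (2°×1°, digits 0–9): 4.69665/2 → 2, 9.52240/1 → 9; chars 29.
Subsquare (5′×2.5′, letters a–x): 0.69665/0.0833333 → 8 → i, 0.52240/0.0416667 → 12 → m; chars im.
Extended square (30″×15″, digits 0–9): 0.02998/0.00833333 → 3, 0.02240/0.00416667 → 5; chars 35.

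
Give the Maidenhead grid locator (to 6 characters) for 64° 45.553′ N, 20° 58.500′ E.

KP04ls

Shift to the Maidenhead origin (180°W, 90°S): lon 200.9750, lat 154.7592.
Field: lon ⌊200.9750/20⌋ = 10 → K; lat ⌊154.7592/10⌋ = 15 → P.
Square: lon ⌊0.9750/2⌋ = 0; lat ⌊4.7592/1⌋ = 4.
Subsquare: lon ⌊0.9750/0.0833333⌋ = 11 → l; lat ⌊0.7592/0.0416667⌋ = 18 → s.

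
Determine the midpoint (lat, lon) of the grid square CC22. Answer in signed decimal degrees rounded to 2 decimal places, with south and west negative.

Field C=2, C=2: +2·20° lon, +2·10° lat → SW at lon -140°, lat -70°.
Square 2, 2: +2·2° lon, +2·1° lat → SW at lon -136°, lat -68°.
Cell spans 2° lon × 1° lat. Centre is SW corner plus half of each.
latitude -67.50, longitude -135.00.

-67.50, -135.00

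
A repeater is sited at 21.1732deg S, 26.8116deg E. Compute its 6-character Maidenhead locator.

KG38jt

Shift to the Maidenhead origin (180°W, 90°S): lon 206.8116, lat 68.8268.
Field: lon ⌊206.8116/20⌋ = 10 → K; lat ⌊68.8268/10⌋ = 6 → G.
Square: lon ⌊6.8116/2⌋ = 3; lat ⌊8.8268/1⌋ = 8.
Subsquare: lon ⌊0.8116/0.0833333⌋ = 9 → j; lat ⌊0.8268/0.0416667⌋ = 19 → t.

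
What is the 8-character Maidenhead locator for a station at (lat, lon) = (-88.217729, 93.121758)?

NA61ns47

Offset from 180°W / 90°S: lon 273.12176°, lat 1.78227°.
Field (20°×10°, letters A–R): 273.12176/20 → 13 → N, 1.78227/10 → 0 → A; chars NA.
Square (2°×1°, digits 0–9): 13.12176/2 → 6, 1.78227/1 → 1; chars 61.
Subsquare (5′×2.5′, letters a–x): 1.12176/0.0833333 → 13 → n, 0.78227/0.0416667 → 18 → s; chars ns.
Extended square (30″×15″, digits 0–9): 0.03842/0.00833333 → 4, 0.03227/0.00416667 → 7; chars 47.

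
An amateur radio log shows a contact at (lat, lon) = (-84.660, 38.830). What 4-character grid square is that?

KA95

Add 180° to longitude and 90° to latitude: 218.83, 5.34.
Field: 218.83/20 → 10 → K, 5.34/10 → 0 → A; chars KA.
Square: 18.83/2 → 9, 5.34/1 → 5; chars 95.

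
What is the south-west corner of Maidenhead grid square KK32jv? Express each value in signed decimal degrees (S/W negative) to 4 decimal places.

12.8750, 26.7500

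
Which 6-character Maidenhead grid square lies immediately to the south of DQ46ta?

Latitude subsquare a = 0; −1 → -1, wraps to 23 = x, carry into square.
Latitude square 6; −1 → 5.
The longitude characters are unchanged.

DQ45tx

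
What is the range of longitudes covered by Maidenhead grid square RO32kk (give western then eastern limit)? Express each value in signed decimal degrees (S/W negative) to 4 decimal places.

166.8333, 166.9167

Field R=17, O=14: +17·20° lon, +14·10° lat → SW at lon 160°, lat 50°.
Square 3, 2: +3·2° lon, +2·1° lat → SW at lon 166°, lat 52°.
Subsquare k=10, k=10: +10·0.0833333° lon, +10·0.0416667° lat → SW at lon 166.833°, lat 52.4167°.
Cell spans 0.0833333° lon × 0.0416667° lat.
west 166.8333, east 166.9167.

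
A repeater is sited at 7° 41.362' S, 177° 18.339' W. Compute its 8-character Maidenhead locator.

AI12ih34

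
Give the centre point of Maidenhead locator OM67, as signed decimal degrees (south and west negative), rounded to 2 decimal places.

37.50, 113.00

Field O=14, M=12: +14·20° lon, +12·10° lat → SW at lon 100°, lat 30°.
Square 6, 7: +6·2° lon, +7·1° lat → SW at lon 112°, lat 37°.
Cell spans 2° lon × 1° lat. Centre is SW corner plus half of each.
latitude 37.50, longitude 113.00.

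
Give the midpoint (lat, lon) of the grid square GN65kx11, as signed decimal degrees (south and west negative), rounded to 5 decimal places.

45.96458, -47.15417

Field G=6, N=13: +6·20° lon, +13·10° lat → SW at lon -60°, lat 40°.
Square 6, 5: +6·2° lon, +5·1° lat → SW at lon -48°, lat 45°.
Subsquare k=10, x=23: +10·0.0833333° lon, +23·0.0416667° lat → SW at lon -47.1667°, lat 45.9583°.
Extended square 1, 1: +1·0.00833333° lon, +1·0.00416667° lat → SW at lon -47.1583°, lat 45.9625°.
Cell spans 0.00833333° lon × 0.00416667° lat. Centre is SW corner plus half of each.
latitude 45.96458, longitude -47.15417.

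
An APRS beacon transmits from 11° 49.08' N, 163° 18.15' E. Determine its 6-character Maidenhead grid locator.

RK11pt

Shift to the Maidenhead origin (180°W, 90°S): lon 343.3025, lat 101.8180.
Field (20°×10°, letters A–R): 343.3025/20 → 17 → R, 101.8180/10 → 10 → K; chars RK.
Square (2°×1°, digits 0–9): 3.3025/2 → 1, 1.8180/1 → 1; chars 11.
Subsquare (5′×2.5′, letters a–x): 1.3025/0.0833333 → 15 → p, 0.8180/0.0416667 → 19 → t; chars pt.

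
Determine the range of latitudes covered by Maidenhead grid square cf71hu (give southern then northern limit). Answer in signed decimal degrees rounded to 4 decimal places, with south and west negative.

-38.1667, -38.1250

Field C=2, F=5: +2·20° lon, +5·10° lat → SW at lon -140°, lat -40°.
Square 7, 1: +7·2° lon, +1·1° lat → SW at lon -126°, lat -39°.
Subsquare h=7, u=20: +7·0.0833333° lon, +20·0.0416667° lat → SW at lon -125.417°, lat -38.1667°.
Cell spans 0.0833333° lon × 0.0416667° lat.
south -38.1667, north -38.1250.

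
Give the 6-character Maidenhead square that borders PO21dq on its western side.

PO21cq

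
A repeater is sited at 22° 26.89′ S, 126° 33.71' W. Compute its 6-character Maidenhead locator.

Add 180° to longitude and 90° to latitude: 53.4382, 67.5518.
Field (20°×10°, letters A–R): 53.4382/20 → 2 → C, 67.5518/10 → 6 → G; chars CG.
Square (2°×1°, digits 0–9): 13.4382/2 → 6, 7.5518/1 → 7; chars 67.
Subsquare (5′×2.5′, letters a–x): 1.4382/0.0833333 → 17 → r, 0.5518/0.0416667 → 13 → n; chars rn.

CG67rn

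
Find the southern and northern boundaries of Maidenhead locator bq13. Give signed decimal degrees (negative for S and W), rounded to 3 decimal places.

Field B=1, Q=16: +1·20° lon, +16·10° lat → SW at lon -160°, lat 70°.
Square 1, 3: +1·2° lon, +3·1° lat → SW at lon -158°, lat 73°.
Cell spans 2° lon × 1° lat.
south 73.000, north 74.000.

73.000, 74.000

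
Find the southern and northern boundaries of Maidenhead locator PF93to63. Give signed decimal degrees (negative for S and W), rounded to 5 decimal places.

-36.40417, -36.40000

Field P=15, F=5: +15·20° lon, +5·10° lat → SW at lon 120°, lat -40°.
Square 9, 3: +9·2° lon, +3·1° lat → SW at lon 138°, lat -37°.
Subsquare t=19, o=14: +19·0.0833333° lon, +14·0.0416667° lat → SW at lon 139.583°, lat -36.4167°.
Extended square 6, 3: +6·0.00833333° lon, +3·0.00416667° lat → SW at lon 139.633°, lat -36.4042°.
Cell spans 0.00833333° lon × 0.00416667° lat.
south -36.40417, north -36.40000.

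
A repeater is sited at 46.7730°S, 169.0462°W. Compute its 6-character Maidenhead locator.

AE53lf

Shift to the Maidenhead origin (180°W, 90°S): lon 10.9538, lat 43.2270.
Field: 10.9538/20 → 0 → A, 43.2270/10 → 4 → E; chars AE.
Square: 10.9538/2 → 5, 3.2270/1 → 3; chars 53.
Subsquare: 0.9538/0.0833333 → 11 → l, 0.2270/0.0416667 → 5 → f; chars lf.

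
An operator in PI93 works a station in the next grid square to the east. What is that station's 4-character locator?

QI03

Longitude square 9; +1 → 10, wraps to 0, carry into field.
Longitude field P = 15; +1 → 16 = Q.
The latitude characters are unchanged.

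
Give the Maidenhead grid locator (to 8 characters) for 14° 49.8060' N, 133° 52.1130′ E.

Add 180° to longitude and 90° to latitude: 313.86855, 104.83010.
Field: lon ⌊313.86855/20⌋ = 15 → P; lat ⌊104.83010/10⌋ = 10 → K.
Square: lon ⌊13.86855/2⌋ = 6; lat ⌊4.83010/1⌋ = 4.
Subsquare: lon ⌊1.86855/0.0833333⌋ = 22 → w; lat ⌊0.83010/0.0416667⌋ = 19 → t.
Extended square: lon ⌊0.03522/0.00833333⌋ = 4; lat ⌊0.03843/0.00416667⌋ = 9.

PK64wt49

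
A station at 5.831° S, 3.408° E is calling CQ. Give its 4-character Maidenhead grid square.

Add 180° to longitude and 90° to latitude: 183.41, 84.17.
Field: lon ⌊183.41/20⌋ = 9 → J; lat ⌊84.17/10⌋ = 8 → I.
Square: lon ⌊3.41/2⌋ = 1; lat ⌊4.17/1⌋ = 4.

JI14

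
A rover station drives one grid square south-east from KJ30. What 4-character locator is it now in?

KI49

Longitude square 3; +1 → 4.
Latitude square 0; −1 → -1, wraps to 9, carry into field.
Latitude field J = 9; −1 → 8 = I.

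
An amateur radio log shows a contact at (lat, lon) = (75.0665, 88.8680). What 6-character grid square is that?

Shift to the Maidenhead origin (180°W, 90°S): lon 268.8680, lat 165.0665.
Field (20°×10°, letters A–R): 268.8680/20 → 13 → N, 165.0665/10 → 16 → Q; chars NQ.
Square (2°×1°, digits 0–9): 8.8680/2 → 4, 5.0665/1 → 5; chars 45.
Subsquare (5′×2.5′, letters a–x): 0.8680/0.0833333 → 10 → k, 0.0665/0.0416667 → 1 → b; chars kb.

NQ45kb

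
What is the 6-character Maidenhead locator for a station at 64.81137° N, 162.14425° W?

Add 180° to longitude and 90° to latitude: 17.8558, 154.8114.
Field: lon ⌊17.8558/20⌋ = 0 → A; lat ⌊154.8114/10⌋ = 15 → P.
Square: lon ⌊17.8558/2⌋ = 8; lat ⌊4.8114/1⌋ = 4.
Subsquare: lon ⌊1.8558/0.0833333⌋ = 22 → w; lat ⌊0.8114/0.0416667⌋ = 19 → t.

AP84wt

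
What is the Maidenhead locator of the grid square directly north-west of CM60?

CM51

Longitude square 6; −1 → 5.
Latitude square 0; +1 → 1.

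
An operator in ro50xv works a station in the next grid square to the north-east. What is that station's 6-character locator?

RO60aw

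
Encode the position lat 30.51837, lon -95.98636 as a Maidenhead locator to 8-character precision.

Offset from 180°W / 90°S: lon 84.01364°, lat 120.51837°.
Field (20°×10°, letters A–R): lon ⌊84.01364/20⌋ = 4 → E; lat ⌊120.51837/10⌋ = 12 → M.
Square (2°×1°, digits 0–9): lon ⌊4.01364/2⌋ = 2; lat ⌊0.51837/1⌋ = 0.
Subsquare (5′×2.5′, letters a–x): lon ⌊0.01364/0.0833333⌋ = 0 → a; lat ⌊0.51837/0.0416667⌋ = 12 → m.
Extended square (30″×15″, digits 0–9): lon ⌊0.01364/0.00833333⌋ = 1; lat ⌊0.01837/0.00416667⌋ = 4.

EM20am14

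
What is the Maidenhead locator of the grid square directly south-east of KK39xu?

KK49at

Longitude subsquare x = 23; +1 → 24, wraps to 0 = a, carry into square.
Longitude square 3; +1 → 4.
Latitude subsquare u = 20; −1 → 19 = t.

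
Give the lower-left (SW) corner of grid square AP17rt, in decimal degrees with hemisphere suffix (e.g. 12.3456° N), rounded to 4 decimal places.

67.7917° N, 176.5833° W

Field A=0, P=15: +0·20° lon, +15·10° lat → SW at lon -180°, lat 60°.
Square 1, 7: +1·2° lon, +7·1° lat → SW at lon -178°, lat 67°.
Subsquare r=17, t=19: +17·0.0833333° lon, +19·0.0416667° lat → SW at lon -176.583°, lat 67.7917°.
latitude 67.7917° N, longitude 176.5833° W.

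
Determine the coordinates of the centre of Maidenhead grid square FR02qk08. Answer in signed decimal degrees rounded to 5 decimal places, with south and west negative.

Field F=5, R=17: +5·20° lon, +17·10° lat → SW at lon -80°, lat 80°.
Square 0, 2: +0·2° lon, +2·1° lat → SW at lon -80°, lat 82°.
Subsquare q=16, k=10: +16·0.0833333° lon, +10·0.0416667° lat → SW at lon -78.6667°, lat 82.4167°.
Extended square 0, 8: +0·0.00833333° lon, +8·0.00416667° lat → SW at lon -78.6667°, lat 82.45°.
Cell spans 0.00833333° lon × 0.00416667° lat. Centre is SW corner plus half of each.
latitude 82.45208, longitude -78.66250.

82.45208, -78.66250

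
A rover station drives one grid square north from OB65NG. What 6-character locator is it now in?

Latitude subsquare g = 6; +1 → 7 = h.
The longitude characters are unchanged.

OB65nh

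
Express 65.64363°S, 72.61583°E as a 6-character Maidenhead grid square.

MC64hi

Add 180° to longitude and 90° to latitude: 252.6158, 24.3564.
Field: 252.6158/20 → 12 → M, 24.3564/10 → 2 → C; chars MC.
Square: 12.6158/2 → 6, 4.3564/1 → 4; chars 64.
Subsquare: 0.6158/0.0833333 → 7 → h, 0.3564/0.0416667 → 8 → i; chars hi.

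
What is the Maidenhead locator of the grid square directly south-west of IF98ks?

Longitude subsquare k = 10; −1 → 9 = j.
Latitude subsquare s = 18; −1 → 17 = r.

IF98jr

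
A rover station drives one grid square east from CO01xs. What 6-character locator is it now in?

Longitude subsquare x = 23; +1 → 24, wraps to 0 = a, carry into square.
Longitude square 0; +1 → 1.
The latitude characters are unchanged.

CO11as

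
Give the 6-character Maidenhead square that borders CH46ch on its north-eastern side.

CH46di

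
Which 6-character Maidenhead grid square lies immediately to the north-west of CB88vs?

CB88ut

Longitude subsquare v = 21; −1 → 20 = u.
Latitude subsquare s = 18; +1 → 19 = t.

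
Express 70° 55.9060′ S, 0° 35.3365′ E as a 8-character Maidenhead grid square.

Add 180° to longitude and 90° to latitude: 180.58894, 19.06823.
Field: lon ⌊180.58894/20⌋ = 9 → J; lat ⌊19.06823/10⌋ = 1 → B.
Square: lon ⌊0.58894/2⌋ = 0; lat ⌊9.06823/1⌋ = 9.
Subsquare: lon ⌊0.58894/0.0833333⌋ = 7 → h; lat ⌊0.06823/0.0416667⌋ = 1 → b.
Extended square: lon ⌊0.00561/0.00833333⌋ = 0; lat ⌊0.02657/0.00416667⌋ = 6.

JB09hb06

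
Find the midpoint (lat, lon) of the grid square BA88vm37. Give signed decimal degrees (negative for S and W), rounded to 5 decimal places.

-81.46875, -142.22083

Field B=1, A=0: +1·20° lon, +0·10° lat → SW at lon -160°, lat -90°.
Square 8, 8: +8·2° lon, +8·1° lat → SW at lon -144°, lat -82°.
Subsquare v=21, m=12: +21·0.0833333° lon, +12·0.0416667° lat → SW at lon -142.25°, lat -81.5°.
Extended square 3, 7: +3·0.00833333° lon, +7·0.00416667° lat → SW at lon -142.225°, lat -81.4708°.
Cell spans 0.00833333° lon × 0.00416667° lat. Centre is SW corner plus half of each.
latitude -81.46875, longitude -142.22083.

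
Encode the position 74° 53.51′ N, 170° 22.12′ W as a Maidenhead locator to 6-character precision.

Offset from 180°W / 90°S: lon 9.6313°, lat 164.8918°.
Field: lon ⌊9.6313/20⌋ = 0 → A; lat ⌊164.8918/10⌋ = 16 → Q.
Square: lon ⌊9.6313/2⌋ = 4; lat ⌊4.8918/1⌋ = 4.
Subsquare: lon ⌊1.6313/0.0833333⌋ = 19 → t; lat ⌊0.8918/0.0416667⌋ = 21 → v.

AQ44tv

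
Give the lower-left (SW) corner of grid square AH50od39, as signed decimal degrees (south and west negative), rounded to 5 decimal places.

-19.83750, -168.80833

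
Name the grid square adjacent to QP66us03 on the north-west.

Longitude extended square 0; −1 → -1, wraps to 9, carry into subsquare.
Longitude subsquare u = 20; −1 → 19 = t.
Latitude extended square 3; +1 → 4.

QP66ts94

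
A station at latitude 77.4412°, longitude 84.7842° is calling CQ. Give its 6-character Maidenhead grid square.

NQ27jk

Add 180° to longitude and 90° to latitude: 264.7842, 167.4412.
Field (20°×10°, letters A–R): 264.7842/20 → 13 → N, 167.4412/10 → 16 → Q; chars NQ.
Square (2°×1°, digits 0–9): 4.7842/2 → 2, 7.4412/1 → 7; chars 27.
Subsquare (5′×2.5′, letters a–x): 0.7842/0.0833333 → 9 → j, 0.4412/0.0416667 → 10 → k; chars jk.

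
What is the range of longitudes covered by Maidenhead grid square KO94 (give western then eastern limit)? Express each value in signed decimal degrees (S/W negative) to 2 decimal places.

38.00, 40.00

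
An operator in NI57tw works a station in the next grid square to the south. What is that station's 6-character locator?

NI57tv

Latitude subsquare w = 22; −1 → 21 = v.
The longitude characters are unchanged.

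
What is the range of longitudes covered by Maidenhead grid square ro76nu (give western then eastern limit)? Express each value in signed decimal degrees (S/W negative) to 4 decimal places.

Field R=17, O=14: +17·20° lon, +14·10° lat → SW at lon 160°, lat 50°.
Square 7, 6: +7·2° lon, +6·1° lat → SW at lon 174°, lat 56°.
Subsquare n=13, u=20: +13·0.0833333° lon, +20·0.0416667° lat → SW at lon 175.083°, lat 56.8333°.
Cell spans 0.0833333° lon × 0.0416667° lat.
west 175.0833, east 175.1667.

175.0833, 175.1667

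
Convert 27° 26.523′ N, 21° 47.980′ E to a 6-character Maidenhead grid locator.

KL07vk

Add 180° to longitude and 90° to latitude: 201.7997, 117.4420.
Field: 201.7997/20 → 10 → K, 117.4420/10 → 11 → L; chars KL.
Square: 1.7997/2 → 0, 7.4420/1 → 7; chars 07.
Subsquare: 1.7997/0.0833333 → 21 → v, 0.4420/0.0416667 → 10 → k; chars vk.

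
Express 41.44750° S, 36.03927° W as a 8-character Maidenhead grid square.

Add 180° to longitude and 90° to latitude: 143.96073, 48.55250.
Field: lon ⌊143.96073/20⌋ = 7 → H; lat ⌊48.55250/10⌋ = 4 → E.
Square: lon ⌊3.96073/2⌋ = 1; lat ⌊8.55250/1⌋ = 8.
Subsquare: lon ⌊1.96073/0.0833333⌋ = 23 → x; lat ⌊0.55250/0.0416667⌋ = 13 → n.
Extended square: lon ⌊0.04406/0.00833333⌋ = 5; lat ⌊0.01083/0.00416667⌋ = 2.

HE18xn52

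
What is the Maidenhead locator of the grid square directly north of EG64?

Latitude square 4; +1 → 5.
The longitude characters are unchanged.

EG65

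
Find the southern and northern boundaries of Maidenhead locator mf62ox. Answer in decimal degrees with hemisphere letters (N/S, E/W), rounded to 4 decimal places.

37.0417° S, 37.0000° S

Field M=12, F=5: +12·20° lon, +5·10° lat → SW at lon 60°, lat -40°.
Square 6, 2: +6·2° lon, +2·1° lat → SW at lon 72°, lat -38°.
Subsquare o=14, x=23: +14·0.0833333° lon, +23·0.0416667° lat → SW at lon 73.1667°, lat -37.0417°.
Cell spans 0.0833333° lon × 0.0416667° lat.
south 37.0417° S, north 37.0000° S.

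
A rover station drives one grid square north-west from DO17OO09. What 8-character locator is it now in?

DO17np90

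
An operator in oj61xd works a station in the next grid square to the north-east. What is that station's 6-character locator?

Longitude subsquare x = 23; +1 → 24, wraps to 0 = a, carry into square.
Longitude square 6; +1 → 7.
Latitude subsquare d = 3; +1 → 4 = e.

OJ71ae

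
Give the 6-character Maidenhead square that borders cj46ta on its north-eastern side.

CJ46ub

Longitude subsquare t = 19; +1 → 20 = u.
Latitude subsquare a = 0; +1 → 1 = b.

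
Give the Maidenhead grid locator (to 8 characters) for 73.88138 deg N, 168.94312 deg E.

Offset from 180°W / 90°S: lon 348.94312°, lat 163.88138°.
Field (20°×10°, letters A–R): 348.94312/20 → 17 → R, 163.88138/10 → 16 → Q; chars RQ.
Square (2°×1°, digits 0–9): 8.94312/2 → 4, 3.88138/1 → 3; chars 43.
Subsquare (5′×2.5′, letters a–x): 0.94312/0.0833333 → 11 → l, 0.88138/0.0416667 → 21 → v; chars lv.
Extended square (30″×15″, digits 0–9): 0.02645/0.00833333 → 3, 0.00638/0.00416667 → 1; chars 31.

RQ43lv31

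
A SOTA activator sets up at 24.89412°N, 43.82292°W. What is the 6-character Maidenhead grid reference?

GL84cv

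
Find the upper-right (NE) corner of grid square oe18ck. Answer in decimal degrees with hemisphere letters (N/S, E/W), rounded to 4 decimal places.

41.5417° S, 102.2500° E

Field O=14, E=4: +14·20° lon, +4·10° lat → SW at lon 100°, lat -50°.
Square 1, 8: +1·2° lon, +8·1° lat → SW at lon 102°, lat -42°.
Subsquare c=2, k=10: +2·0.0833333° lon, +10·0.0416667° lat → SW at lon 102.167°, lat -41.5833°.
Cell spans 0.0833333° lon × 0.0416667° lat. NE corner is SW corner plus one full cell.
latitude 41.5417° S, longitude 102.2500° E.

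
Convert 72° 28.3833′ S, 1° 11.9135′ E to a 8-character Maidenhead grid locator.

Shift to the Maidenhead origin (180°W, 90°S): lon 181.19856, lat 17.52694.
Field: lon ⌊181.19856/20⌋ = 9 → J; lat ⌊17.52694/10⌋ = 1 → B.
Square: lon ⌊1.19856/2⌋ = 0; lat ⌊7.52694/1⌋ = 7.
Subsquare: lon ⌊1.19856/0.0833333⌋ = 14 → o; lat ⌊0.52694/0.0416667⌋ = 12 → m.
Extended square: lon ⌊0.03189/0.00833333⌋ = 3; lat ⌊0.02694/0.00416667⌋ = 6.

JB07om36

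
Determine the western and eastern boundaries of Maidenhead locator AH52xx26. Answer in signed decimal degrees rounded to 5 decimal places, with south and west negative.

-168.06667, -168.05833

Field A=0, H=7: +0·20° lon, +7·10° lat → SW at lon -180°, lat -20°.
Square 5, 2: +5·2° lon, +2·1° lat → SW at lon -170°, lat -18°.
Subsquare x=23, x=23: +23·0.0833333° lon, +23·0.0416667° lat → SW at lon -168.083°, lat -17.0417°.
Extended square 2, 6: +2·0.00833333° lon, +6·0.00416667° lat → SW at lon -168.067°, lat -17.0167°.
Cell spans 0.00833333° lon × 0.00416667° lat.
west -168.06667, east -168.05833.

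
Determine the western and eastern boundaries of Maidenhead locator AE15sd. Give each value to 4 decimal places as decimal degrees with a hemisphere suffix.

176.5000° W, 176.4167° W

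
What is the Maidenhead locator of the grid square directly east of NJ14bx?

NJ14cx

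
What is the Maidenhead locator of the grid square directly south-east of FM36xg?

Longitude subsquare x = 23; +1 → 24, wraps to 0 = a, carry into square.
Longitude square 3; +1 → 4.
Latitude subsquare g = 6; −1 → 5 = f.

FM46af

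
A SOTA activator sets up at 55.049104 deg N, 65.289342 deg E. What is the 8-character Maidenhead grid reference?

MO25pb41

Shift to the Maidenhead origin (180°W, 90°S): lon 245.28934, lat 145.04910.
Field: 245.28934/20 → 12 → M, 145.04910/10 → 14 → O; chars MO.
Square: 5.28934/2 → 2, 5.04910/1 → 5; chars 25.
Subsquare: 1.28934/0.0833333 → 15 → p, 0.04910/0.0416667 → 1 → b; chars pb.
Extended square: 0.03934/0.00833333 → 4, 0.00744/0.00416667 → 1; chars 41.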